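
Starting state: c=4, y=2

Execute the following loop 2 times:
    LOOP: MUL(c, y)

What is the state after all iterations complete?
c=16, y=2

Iteration trace:
Start: c=4, y=2
After iteration 1: c=8, y=2
After iteration 2: c=16, y=2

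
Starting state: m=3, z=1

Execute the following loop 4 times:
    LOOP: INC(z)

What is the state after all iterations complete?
m=3, z=5

Iteration trace:
Start: m=3, z=1
After iteration 1: m=3, z=2
After iteration 2: m=3, z=3
After iteration 3: m=3, z=4
After iteration 4: m=3, z=5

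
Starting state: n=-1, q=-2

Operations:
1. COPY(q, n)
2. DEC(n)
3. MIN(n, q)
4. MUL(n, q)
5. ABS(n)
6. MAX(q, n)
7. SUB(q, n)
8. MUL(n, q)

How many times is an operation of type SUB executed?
1

Counting SUB operations:
Step 7: SUB(q, n) ← SUB
Total: 1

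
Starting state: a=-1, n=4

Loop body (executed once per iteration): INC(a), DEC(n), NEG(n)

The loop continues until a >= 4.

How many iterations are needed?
5

Tracing iterations:
Initial: a=-1, n=4
After iteration 1: a=0, n=-3
After iteration 2: a=1, n=4
After iteration 3: a=2, n=-3
After iteration 4: a=3, n=4
After iteration 5: a=4, n=-3
a >= 4 now holds, so the loop exits after 5 iterations.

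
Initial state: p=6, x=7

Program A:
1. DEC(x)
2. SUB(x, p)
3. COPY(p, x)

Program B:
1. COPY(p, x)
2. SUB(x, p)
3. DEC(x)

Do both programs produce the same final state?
No

Program A final state: p=0, x=0
Program B final state: p=7, x=-1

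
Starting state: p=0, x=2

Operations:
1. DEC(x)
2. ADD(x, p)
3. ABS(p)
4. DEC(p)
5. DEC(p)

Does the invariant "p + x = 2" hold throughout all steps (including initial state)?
No, violated after step 1

The invariant is violated after step 1.

State at each step:
Initial: p=0, x=2
After step 1: p=0, x=1
After step 2: p=0, x=1
After step 3: p=0, x=1
After step 4: p=-1, x=1
After step 5: p=-2, x=1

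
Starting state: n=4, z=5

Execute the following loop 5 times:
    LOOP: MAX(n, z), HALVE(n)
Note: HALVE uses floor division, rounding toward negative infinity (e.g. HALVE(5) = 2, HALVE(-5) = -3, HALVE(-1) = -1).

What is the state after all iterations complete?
n=2, z=5

Iteration trace:
Start: n=4, z=5
After iteration 1: n=2, z=5
After iteration 2: n=2, z=5
After iteration 3: n=2, z=5
After iteration 4: n=2, z=5
After iteration 5: n=2, z=5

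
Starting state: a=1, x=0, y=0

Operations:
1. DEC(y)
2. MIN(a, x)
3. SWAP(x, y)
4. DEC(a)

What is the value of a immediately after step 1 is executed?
a = 1

Tracing a through execution:
Initial: a = 1
After step 1 (DEC(y)): a = 1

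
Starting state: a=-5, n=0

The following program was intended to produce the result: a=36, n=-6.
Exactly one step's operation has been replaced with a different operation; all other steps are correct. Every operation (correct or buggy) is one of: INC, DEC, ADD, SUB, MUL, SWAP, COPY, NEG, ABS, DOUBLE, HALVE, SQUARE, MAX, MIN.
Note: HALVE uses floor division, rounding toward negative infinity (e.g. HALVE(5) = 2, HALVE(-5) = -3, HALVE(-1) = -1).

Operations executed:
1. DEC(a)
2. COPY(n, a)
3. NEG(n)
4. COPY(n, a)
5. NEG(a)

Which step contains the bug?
Step 5

Trace with buggy code:
Initial: a=-5, n=0
After step 1: a=-6, n=0
After step 2: a=-6, n=-6
After step 3: a=-6, n=6
After step 4: a=-6, n=-6
After step 5: a=6, n=-6
Actual final a=6, n=-6 ≠ expected a=36, n=-6.
Step 5 is the only position where a single-operation replacement can produce the expected result.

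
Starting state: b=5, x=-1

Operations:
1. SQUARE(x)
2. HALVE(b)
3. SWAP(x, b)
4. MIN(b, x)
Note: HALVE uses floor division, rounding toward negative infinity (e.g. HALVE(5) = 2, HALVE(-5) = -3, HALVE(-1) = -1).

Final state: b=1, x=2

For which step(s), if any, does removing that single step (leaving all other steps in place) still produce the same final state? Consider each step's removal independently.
Step(s) 4

Testing removal of each single step:
Without step 1: final = b=-1, x=2 (different)
Without step 2: final = b=1, x=5 (different)
Without step 3: final = b=1, x=1 (different)
Without step 4: final = b=1, x=2 (same)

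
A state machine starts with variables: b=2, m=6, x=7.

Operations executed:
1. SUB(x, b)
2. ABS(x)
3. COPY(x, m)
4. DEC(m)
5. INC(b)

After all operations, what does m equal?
m = 5

Tracing execution:
Step 1: SUB(x, b) → m = 6
Step 2: ABS(x) → m = 6
Step 3: COPY(x, m) → m = 6
Step 4: DEC(m) → m = 5
Step 5: INC(b) → m = 5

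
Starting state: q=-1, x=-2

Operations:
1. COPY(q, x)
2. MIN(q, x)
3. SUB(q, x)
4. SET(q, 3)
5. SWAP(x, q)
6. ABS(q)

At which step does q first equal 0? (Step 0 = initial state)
Step 3

Tracing q:
Initial: q = -1
After step 1: q = -2
After step 2: q = -2
After step 3: q = 0 ← first occurrence
After step 4: q = 3
After step 5: q = -2
After step 6: q = 2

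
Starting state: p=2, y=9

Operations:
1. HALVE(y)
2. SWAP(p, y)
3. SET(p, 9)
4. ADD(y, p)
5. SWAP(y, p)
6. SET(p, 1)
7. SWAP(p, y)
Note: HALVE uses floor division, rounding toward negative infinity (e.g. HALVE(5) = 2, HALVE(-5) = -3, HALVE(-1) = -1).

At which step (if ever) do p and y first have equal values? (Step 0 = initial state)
Never

p and y never become equal during execution.

Comparing values at each step:
Initial: p=2, y=9
After step 1: p=2, y=4
After step 2: p=4, y=2
After step 3: p=9, y=2
After step 4: p=9, y=11
After step 5: p=11, y=9
After step 6: p=1, y=9
After step 7: p=9, y=1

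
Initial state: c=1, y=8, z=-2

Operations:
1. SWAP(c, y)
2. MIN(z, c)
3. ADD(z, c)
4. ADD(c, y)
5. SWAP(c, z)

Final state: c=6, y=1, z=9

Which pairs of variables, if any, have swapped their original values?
None

Comparing initial and final values:
y: 8 → 1
z: -2 → 9
c: 1 → 6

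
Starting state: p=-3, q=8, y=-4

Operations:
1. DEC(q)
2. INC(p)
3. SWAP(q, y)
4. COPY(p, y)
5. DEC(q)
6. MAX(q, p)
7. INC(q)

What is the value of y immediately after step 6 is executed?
y = 7

Tracing y through execution:
Initial: y = -4
After step 1 (DEC(q)): y = -4
After step 2 (INC(p)): y = -4
After step 3 (SWAP(q, y)): y = 7
After step 4 (COPY(p, y)): y = 7
After step 5 (DEC(q)): y = 7
After step 6 (MAX(q, p)): y = 7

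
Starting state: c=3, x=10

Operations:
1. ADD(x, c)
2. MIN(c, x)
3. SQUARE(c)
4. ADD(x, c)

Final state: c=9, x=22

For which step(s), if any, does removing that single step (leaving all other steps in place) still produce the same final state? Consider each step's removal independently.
Step(s) 2

Testing removal of each single step:
Without step 1: final = c=9, x=19 (different)
Without step 2: final = c=9, x=22 (same)
Without step 3: final = c=3, x=16 (different)
Without step 4: final = c=9, x=13 (different)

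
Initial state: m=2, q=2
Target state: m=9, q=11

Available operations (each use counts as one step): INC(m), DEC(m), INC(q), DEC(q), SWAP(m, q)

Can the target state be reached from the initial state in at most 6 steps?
No

The target state cannot be reached within 6 steps.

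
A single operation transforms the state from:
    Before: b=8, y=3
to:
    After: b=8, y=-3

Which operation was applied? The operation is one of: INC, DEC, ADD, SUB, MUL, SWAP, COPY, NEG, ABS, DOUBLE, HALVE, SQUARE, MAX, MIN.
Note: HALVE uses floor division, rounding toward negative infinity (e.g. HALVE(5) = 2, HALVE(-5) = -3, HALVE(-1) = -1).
NEG(y)

Analyzing the change:
Before: b=8, y=3
After: b=8, y=-3
Variable y changed from 3 to -3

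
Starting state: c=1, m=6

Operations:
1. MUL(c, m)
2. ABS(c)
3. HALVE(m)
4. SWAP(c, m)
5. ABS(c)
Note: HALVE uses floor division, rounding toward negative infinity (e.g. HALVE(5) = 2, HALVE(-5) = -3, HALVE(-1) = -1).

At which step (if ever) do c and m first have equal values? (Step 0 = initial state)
Step 1

c and m first become equal after step 1.

Comparing values at each step:
Initial: c=1, m=6
After step 1: c=6, m=6 ← equal!
After step 2: c=6, m=6 ← equal!
After step 3: c=6, m=3
After step 4: c=3, m=6
After step 5: c=3, m=6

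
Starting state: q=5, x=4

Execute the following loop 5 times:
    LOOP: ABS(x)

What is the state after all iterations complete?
q=5, x=4

Iteration trace:
Start: q=5, x=4
After iteration 1: q=5, x=4
After iteration 2: q=5, x=4
After iteration 3: q=5, x=4
After iteration 4: q=5, x=4
After iteration 5: q=5, x=4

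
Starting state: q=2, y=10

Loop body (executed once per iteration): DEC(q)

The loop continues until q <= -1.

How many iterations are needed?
3

Tracing iterations:
Initial: q=2, y=10
After iteration 1: q=1, y=10
After iteration 2: q=0, y=10
After iteration 3: q=-1, y=10
q <= -1 now holds, so the loop exits after 3 iterations.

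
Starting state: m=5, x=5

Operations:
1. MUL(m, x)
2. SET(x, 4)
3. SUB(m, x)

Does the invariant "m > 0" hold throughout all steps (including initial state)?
Yes

The invariant holds at every step.

State at each step:
Initial: m=5, x=5
After step 1: m=25, x=5
After step 2: m=25, x=4
After step 3: m=21, x=4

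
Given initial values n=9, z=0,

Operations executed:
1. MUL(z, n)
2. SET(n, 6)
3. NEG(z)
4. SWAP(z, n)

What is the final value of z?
z = 6

Tracing execution:
Step 1: MUL(z, n) → z = 0
Step 2: SET(n, 6) → z = 0
Step 3: NEG(z) → z = 0
Step 4: SWAP(z, n) → z = 6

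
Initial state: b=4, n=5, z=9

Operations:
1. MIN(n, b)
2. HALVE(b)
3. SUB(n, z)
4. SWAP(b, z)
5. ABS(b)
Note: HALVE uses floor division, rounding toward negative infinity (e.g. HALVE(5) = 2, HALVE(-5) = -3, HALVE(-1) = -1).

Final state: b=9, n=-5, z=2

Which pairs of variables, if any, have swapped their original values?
None

Comparing initial and final values:
z: 9 → 2
n: 5 → -5
b: 4 → 9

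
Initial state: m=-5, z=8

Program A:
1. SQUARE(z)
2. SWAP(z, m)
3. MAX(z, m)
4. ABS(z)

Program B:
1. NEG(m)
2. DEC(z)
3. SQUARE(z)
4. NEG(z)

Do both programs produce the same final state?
No

Program A final state: m=64, z=64
Program B final state: m=5, z=-49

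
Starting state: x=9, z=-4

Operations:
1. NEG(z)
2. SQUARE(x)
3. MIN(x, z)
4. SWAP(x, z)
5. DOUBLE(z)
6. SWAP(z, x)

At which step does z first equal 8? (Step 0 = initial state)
Step 5

Tracing z:
Initial: z = -4
After step 1: z = 4
After step 2: z = 4
After step 3: z = 4
After step 4: z = 4
After step 5: z = 8 ← first occurrence
After step 6: z = 4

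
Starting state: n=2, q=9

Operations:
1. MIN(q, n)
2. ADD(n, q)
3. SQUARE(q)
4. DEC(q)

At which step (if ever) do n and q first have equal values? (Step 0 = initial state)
Step 1

n and q first become equal after step 1.

Comparing values at each step:
Initial: n=2, q=9
After step 1: n=2, q=2 ← equal!
After step 2: n=4, q=2
After step 3: n=4, q=4 ← equal!
After step 4: n=4, q=3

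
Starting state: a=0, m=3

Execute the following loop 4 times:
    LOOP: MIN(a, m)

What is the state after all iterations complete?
a=0, m=3

Iteration trace:
Start: a=0, m=3
After iteration 1: a=0, m=3
After iteration 2: a=0, m=3
After iteration 3: a=0, m=3
After iteration 4: a=0, m=3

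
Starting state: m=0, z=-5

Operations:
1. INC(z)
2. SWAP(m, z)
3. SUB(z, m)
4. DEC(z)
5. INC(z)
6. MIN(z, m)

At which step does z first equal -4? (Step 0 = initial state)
Step 1

Tracing z:
Initial: z = -5
After step 1: z = -4 ← first occurrence
After step 2: z = 0
After step 3: z = 4
After step 4: z = 3
After step 5: z = 4
After step 6: z = -4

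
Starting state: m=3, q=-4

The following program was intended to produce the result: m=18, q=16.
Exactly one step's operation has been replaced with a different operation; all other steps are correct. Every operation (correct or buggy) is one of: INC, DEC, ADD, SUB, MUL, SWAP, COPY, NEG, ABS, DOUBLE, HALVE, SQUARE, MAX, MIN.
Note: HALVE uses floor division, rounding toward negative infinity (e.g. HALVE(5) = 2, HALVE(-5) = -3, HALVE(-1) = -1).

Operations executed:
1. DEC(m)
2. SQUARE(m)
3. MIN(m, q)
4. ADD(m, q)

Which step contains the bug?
Step 2

Trace with buggy code:
Initial: m=3, q=-4
After step 1: m=2, q=-4
After step 2: m=4, q=-4
After step 3: m=-4, q=-4
After step 4: m=-8, q=-4
Actual final m=-8, q=-4 ≠ expected m=18, q=16.
Step 2 is the only position where a single-operation replacement can produce the expected result.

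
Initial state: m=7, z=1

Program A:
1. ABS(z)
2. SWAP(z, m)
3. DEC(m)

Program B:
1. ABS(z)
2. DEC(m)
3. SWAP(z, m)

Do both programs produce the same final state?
No

Program A final state: m=0, z=7
Program B final state: m=1, z=6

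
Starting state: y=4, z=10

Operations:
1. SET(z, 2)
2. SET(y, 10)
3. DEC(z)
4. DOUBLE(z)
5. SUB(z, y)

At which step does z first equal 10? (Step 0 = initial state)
Step 0

Tracing z:
Initial: z = 10 ← first occurrence
After step 1: z = 2
After step 2: z = 2
After step 3: z = 1
After step 4: z = 2
After step 5: z = -8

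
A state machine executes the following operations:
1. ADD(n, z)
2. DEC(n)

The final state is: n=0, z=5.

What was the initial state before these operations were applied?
n=-4, z=5

Working backwards:
Final state: n=0, z=5
Before step 2 (DEC(n)): n=1, z=5
Before step 1 (ADD(n, z)): n=-4, z=5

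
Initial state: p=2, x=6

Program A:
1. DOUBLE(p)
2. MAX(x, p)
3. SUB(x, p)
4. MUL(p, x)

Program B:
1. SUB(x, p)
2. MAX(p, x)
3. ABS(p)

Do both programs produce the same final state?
No

Program A final state: p=8, x=2
Program B final state: p=4, x=4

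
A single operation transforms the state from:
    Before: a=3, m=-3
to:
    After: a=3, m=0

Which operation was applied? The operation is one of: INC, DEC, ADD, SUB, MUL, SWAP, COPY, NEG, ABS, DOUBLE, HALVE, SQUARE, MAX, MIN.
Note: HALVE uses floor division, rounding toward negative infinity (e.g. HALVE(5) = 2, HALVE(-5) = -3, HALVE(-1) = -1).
ADD(m, a)

Analyzing the change:
Before: a=3, m=-3
After: a=3, m=0
Variable m changed from -3 to 0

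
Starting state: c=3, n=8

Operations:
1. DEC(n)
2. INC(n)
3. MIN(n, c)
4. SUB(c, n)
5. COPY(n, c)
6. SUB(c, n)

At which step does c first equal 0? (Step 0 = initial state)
Step 4

Tracing c:
Initial: c = 3
After step 1: c = 3
After step 2: c = 3
After step 3: c = 3
After step 4: c = 0 ← first occurrence
After step 5: c = 0
After step 6: c = 0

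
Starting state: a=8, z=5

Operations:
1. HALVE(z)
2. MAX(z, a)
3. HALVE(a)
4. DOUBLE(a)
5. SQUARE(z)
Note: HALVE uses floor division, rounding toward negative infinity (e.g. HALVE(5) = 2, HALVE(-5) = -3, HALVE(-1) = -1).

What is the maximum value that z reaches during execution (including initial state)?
64

Values of z at each step:
Initial: z = 5
After step 1: z = 2
After step 2: z = 8
After step 3: z = 8
After step 4: z = 8
After step 5: z = 64 ← maximum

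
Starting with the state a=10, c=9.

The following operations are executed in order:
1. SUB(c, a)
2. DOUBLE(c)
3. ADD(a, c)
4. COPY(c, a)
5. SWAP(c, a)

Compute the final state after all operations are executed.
{a: 8, c: 8}

Step-by-step execution:
Initial: a=10, c=9
After step 1 (SUB(c, a)): a=10, c=-1
After step 2 (DOUBLE(c)): a=10, c=-2
After step 3 (ADD(a, c)): a=8, c=-2
After step 4 (COPY(c, a)): a=8, c=8
After step 5 (SWAP(c, a)): a=8, c=8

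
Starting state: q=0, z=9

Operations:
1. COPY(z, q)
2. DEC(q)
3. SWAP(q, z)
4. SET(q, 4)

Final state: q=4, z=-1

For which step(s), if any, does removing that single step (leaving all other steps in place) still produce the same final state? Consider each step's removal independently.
Step(s) 1

Testing removal of each single step:
Without step 1: final = q=4, z=-1 (same)
Without step 2: final = q=4, z=0 (different)
Without step 3: final = q=4, z=0 (different)
Without step 4: final = q=0, z=-1 (different)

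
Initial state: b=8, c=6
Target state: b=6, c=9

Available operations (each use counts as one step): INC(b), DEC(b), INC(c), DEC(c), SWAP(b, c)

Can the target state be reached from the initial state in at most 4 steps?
Yes

Path (2 steps): INC(b) → SWAP(b, c)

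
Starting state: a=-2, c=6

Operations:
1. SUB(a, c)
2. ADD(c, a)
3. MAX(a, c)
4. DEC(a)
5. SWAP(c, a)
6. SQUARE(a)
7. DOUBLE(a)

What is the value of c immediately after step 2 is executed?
c = -2

Tracing c through execution:
Initial: c = 6
After step 1 (SUB(a, c)): c = 6
After step 2 (ADD(c, a)): c = -2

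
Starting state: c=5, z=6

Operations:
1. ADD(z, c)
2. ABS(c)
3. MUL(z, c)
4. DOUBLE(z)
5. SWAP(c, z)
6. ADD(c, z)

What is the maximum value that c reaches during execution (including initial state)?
115

Values of c at each step:
Initial: c = 5
After step 1: c = 5
After step 2: c = 5
After step 3: c = 5
After step 4: c = 5
After step 5: c = 110
After step 6: c = 115 ← maximum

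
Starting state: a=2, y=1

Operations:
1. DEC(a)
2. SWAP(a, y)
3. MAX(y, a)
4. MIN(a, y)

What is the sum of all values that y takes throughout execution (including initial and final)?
5

Values of y at each step:
Initial: y = 1
After step 1: y = 1
After step 2: y = 1
After step 3: y = 1
After step 4: y = 1
Sum = 1 + 1 + 1 + 1 + 1 = 5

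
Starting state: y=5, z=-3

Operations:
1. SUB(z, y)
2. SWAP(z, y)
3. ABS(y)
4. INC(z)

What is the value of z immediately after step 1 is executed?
z = -8

Tracing z through execution:
Initial: z = -3
After step 1 (SUB(z, y)): z = -8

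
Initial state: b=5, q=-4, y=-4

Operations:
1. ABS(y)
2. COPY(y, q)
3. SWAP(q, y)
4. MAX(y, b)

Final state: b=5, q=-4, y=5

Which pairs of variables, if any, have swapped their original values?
None

Comparing initial and final values:
q: -4 → -4
b: 5 → 5
y: -4 → 5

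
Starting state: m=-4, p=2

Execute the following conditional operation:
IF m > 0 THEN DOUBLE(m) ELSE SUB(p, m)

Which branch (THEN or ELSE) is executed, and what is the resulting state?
Branch: ELSE, Final state: m=-4, p=6

Evaluating condition: m > 0
m = -4
Condition is False, so ELSE branch executes
After SUB(p, m): m=-4, p=6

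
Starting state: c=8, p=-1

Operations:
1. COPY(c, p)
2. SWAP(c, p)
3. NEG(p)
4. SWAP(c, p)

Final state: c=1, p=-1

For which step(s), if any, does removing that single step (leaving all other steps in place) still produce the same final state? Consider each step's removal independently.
Step(s) 2

Testing removal of each single step:
Without step 1: final = c=-8, p=-1 (different)
Without step 2: final = c=1, p=-1 (same)
Without step 3: final = c=-1, p=-1 (different)
Without step 4: final = c=-1, p=1 (different)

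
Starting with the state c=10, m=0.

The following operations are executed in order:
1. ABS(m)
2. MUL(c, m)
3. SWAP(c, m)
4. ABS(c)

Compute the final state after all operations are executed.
{c: 0, m: 0}

Step-by-step execution:
Initial: c=10, m=0
After step 1 (ABS(m)): c=10, m=0
After step 2 (MUL(c, m)): c=0, m=0
After step 3 (SWAP(c, m)): c=0, m=0
After step 4 (ABS(c)): c=0, m=0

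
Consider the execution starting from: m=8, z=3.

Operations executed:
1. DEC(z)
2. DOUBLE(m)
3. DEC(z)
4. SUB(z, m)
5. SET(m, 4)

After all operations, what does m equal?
m = 4

Tracing execution:
Step 1: DEC(z) → m = 8
Step 2: DOUBLE(m) → m = 16
Step 3: DEC(z) → m = 16
Step 4: SUB(z, m) → m = 16
Step 5: SET(m, 4) → m = 4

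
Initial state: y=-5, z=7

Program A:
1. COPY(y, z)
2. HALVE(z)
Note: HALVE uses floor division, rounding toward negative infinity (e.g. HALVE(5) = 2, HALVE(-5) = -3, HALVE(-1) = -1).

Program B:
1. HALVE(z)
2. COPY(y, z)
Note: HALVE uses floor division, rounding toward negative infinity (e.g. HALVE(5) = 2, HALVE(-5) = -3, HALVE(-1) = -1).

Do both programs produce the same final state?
No

Program A final state: y=7, z=3
Program B final state: y=3, z=3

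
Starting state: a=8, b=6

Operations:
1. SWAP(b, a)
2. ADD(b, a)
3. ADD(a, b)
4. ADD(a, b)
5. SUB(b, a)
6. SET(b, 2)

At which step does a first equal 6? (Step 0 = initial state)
Step 1

Tracing a:
Initial: a = 8
After step 1: a = 6 ← first occurrence
After step 2: a = 6
After step 3: a = 20
After step 4: a = 34
After step 5: a = 34
After step 6: a = 34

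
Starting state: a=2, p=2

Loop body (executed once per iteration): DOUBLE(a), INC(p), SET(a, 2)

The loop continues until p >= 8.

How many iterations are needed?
6

Tracing iterations:
Initial: a=2, p=2
After iteration 1: a=2, p=3
After iteration 2: a=2, p=4
After iteration 3: a=2, p=5
After iteration 4: a=2, p=6
After iteration 5: a=2, p=7
After iteration 6: a=2, p=8
p >= 8 now holds, so the loop exits after 6 iterations.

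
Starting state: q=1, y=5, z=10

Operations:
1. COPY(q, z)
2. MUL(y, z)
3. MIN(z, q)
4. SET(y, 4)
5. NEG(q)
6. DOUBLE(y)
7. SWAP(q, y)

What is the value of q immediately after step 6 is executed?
q = -10

Tracing q through execution:
Initial: q = 1
After step 1 (COPY(q, z)): q = 10
After step 2 (MUL(y, z)): q = 10
After step 3 (MIN(z, q)): q = 10
After step 4 (SET(y, 4)): q = 10
After step 5 (NEG(q)): q = -10
After step 6 (DOUBLE(y)): q = -10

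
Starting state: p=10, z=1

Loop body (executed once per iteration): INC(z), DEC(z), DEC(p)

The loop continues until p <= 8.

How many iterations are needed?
2

Tracing iterations:
Initial: p=10, z=1
After iteration 1: p=9, z=1
After iteration 2: p=8, z=1
p <= 8 now holds, so the loop exits after 2 iterations.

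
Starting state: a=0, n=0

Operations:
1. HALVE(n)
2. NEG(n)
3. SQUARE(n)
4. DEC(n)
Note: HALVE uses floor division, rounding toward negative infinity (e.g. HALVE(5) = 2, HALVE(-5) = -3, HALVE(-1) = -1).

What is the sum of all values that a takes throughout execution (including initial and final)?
0

Values of a at each step:
Initial: a = 0
After step 1: a = 0
After step 2: a = 0
After step 3: a = 0
After step 4: a = 0
Sum = 0 + 0 + 0 + 0 + 0 = 0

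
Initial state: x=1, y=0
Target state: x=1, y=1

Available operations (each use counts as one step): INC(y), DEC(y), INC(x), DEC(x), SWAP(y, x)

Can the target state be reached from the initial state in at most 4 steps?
Yes

Path (1 step): INC(y)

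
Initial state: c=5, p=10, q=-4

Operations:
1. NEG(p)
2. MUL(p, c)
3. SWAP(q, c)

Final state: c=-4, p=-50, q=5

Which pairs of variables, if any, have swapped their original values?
(c, q)

Comparing initial and final values:
c: 5 → -4
p: 10 → -50
q: -4 → 5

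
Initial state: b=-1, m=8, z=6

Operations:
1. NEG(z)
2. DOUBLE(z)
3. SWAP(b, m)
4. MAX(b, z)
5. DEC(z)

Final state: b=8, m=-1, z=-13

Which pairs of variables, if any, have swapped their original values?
(b, m)

Comparing initial and final values:
b: -1 → 8
z: 6 → -13
m: 8 → -1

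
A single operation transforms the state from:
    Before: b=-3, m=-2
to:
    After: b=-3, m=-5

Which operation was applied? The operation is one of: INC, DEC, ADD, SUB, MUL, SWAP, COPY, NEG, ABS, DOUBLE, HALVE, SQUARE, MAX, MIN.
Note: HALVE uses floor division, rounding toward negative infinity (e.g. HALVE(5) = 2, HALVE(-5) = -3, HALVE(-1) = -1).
ADD(m, b)

Analyzing the change:
Before: b=-3, m=-2
After: b=-3, m=-5
Variable m changed from -2 to -5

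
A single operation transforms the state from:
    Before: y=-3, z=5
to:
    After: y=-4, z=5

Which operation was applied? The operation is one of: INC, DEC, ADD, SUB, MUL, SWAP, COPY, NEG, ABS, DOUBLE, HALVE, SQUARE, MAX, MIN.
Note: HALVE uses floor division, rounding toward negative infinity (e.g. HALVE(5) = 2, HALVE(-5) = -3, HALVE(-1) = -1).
DEC(y)

Analyzing the change:
Before: y=-3, z=5
After: y=-4, z=5
Variable y changed from -3 to -4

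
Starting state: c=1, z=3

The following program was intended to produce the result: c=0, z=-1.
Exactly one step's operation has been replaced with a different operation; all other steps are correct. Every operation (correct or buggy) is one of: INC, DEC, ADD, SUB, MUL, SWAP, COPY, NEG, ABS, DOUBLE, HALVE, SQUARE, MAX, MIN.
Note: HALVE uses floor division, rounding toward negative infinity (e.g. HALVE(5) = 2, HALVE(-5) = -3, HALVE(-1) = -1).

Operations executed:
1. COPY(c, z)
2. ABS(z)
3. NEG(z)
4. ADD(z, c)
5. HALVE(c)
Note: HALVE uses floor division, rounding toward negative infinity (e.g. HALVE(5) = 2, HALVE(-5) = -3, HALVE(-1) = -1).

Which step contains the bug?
Step 1

Trace with buggy code:
Initial: c=1, z=3
After step 1: c=3, z=3
After step 2: c=3, z=3
After step 3: c=3, z=-3
After step 4: c=3, z=0
After step 5: c=1, z=0
Actual final c=1, z=0 ≠ expected c=0, z=-1.
Step 1 is the only position where a single-operation replacement can produce the expected result.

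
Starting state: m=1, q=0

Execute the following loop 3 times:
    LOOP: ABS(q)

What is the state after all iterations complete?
m=1, q=0

Iteration trace:
Start: m=1, q=0
After iteration 1: m=1, q=0
After iteration 2: m=1, q=0
After iteration 3: m=1, q=0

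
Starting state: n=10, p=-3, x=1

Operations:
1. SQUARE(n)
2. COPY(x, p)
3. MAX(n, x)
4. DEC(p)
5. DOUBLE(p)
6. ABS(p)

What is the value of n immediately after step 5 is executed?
n = 100

Tracing n through execution:
Initial: n = 10
After step 1 (SQUARE(n)): n = 100
After step 2 (COPY(x, p)): n = 100
After step 3 (MAX(n, x)): n = 100
After step 4 (DEC(p)): n = 100
After step 5 (DOUBLE(p)): n = 100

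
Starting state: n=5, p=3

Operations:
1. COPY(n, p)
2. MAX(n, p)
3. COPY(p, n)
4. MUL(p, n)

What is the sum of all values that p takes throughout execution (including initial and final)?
21

Values of p at each step:
Initial: p = 3
After step 1: p = 3
After step 2: p = 3
After step 3: p = 3
After step 4: p = 9
Sum = 3 + 3 + 3 + 3 + 9 = 21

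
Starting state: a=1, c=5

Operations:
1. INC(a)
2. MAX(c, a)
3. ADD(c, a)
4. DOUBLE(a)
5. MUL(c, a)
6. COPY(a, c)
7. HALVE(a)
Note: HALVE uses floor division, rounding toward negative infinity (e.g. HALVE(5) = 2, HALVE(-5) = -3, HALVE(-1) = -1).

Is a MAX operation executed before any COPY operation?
Yes

First MAX: step 2
First COPY: step 6
Since 2 < 6, MAX comes first.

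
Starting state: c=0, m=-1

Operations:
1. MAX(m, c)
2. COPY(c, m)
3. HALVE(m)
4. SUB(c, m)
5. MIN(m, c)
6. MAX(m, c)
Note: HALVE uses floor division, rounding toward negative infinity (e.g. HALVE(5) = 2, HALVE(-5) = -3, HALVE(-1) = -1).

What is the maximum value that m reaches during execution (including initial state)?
0

Values of m at each step:
Initial: m = -1
After step 1: m = 0 ← maximum
After step 2: m = 0
After step 3: m = 0
After step 4: m = 0
After step 5: m = 0
After step 6: m = 0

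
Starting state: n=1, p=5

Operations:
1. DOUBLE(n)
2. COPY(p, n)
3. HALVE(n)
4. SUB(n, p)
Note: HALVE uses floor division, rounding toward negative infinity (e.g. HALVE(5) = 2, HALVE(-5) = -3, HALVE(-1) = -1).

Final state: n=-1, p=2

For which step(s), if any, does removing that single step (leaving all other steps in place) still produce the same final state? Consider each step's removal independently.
None - removing any single step changes the final result

Testing removal of each single step:
Without step 1: final = n=-1, p=1 (different)
Without step 2: final = n=-4, p=5 (different)
Without step 3: final = n=0, p=2 (different)
Without step 4: final = n=1, p=2 (different)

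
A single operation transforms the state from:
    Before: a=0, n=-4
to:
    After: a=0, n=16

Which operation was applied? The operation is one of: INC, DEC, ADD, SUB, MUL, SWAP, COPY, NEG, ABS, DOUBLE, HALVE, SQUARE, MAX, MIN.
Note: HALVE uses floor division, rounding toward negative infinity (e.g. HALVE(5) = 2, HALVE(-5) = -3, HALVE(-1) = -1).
SQUARE(n)

Analyzing the change:
Before: a=0, n=-4
After: a=0, n=16
Variable n changed from -4 to 16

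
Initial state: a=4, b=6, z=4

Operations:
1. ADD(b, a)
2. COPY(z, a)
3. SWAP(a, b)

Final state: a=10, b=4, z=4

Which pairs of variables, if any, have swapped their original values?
None

Comparing initial and final values:
a: 4 → 10
b: 6 → 4
z: 4 → 4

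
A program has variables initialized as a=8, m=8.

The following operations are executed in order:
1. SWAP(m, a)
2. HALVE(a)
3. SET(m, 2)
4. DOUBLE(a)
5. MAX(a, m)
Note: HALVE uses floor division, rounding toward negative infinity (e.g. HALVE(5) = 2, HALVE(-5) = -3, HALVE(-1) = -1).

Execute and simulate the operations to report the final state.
{a: 8, m: 2}

Step-by-step execution:
Initial: a=8, m=8
After step 1 (SWAP(m, a)): a=8, m=8
After step 2 (HALVE(a)): a=4, m=8
After step 3 (SET(m, 2)): a=4, m=2
After step 4 (DOUBLE(a)): a=8, m=2
After step 5 (MAX(a, m)): a=8, m=2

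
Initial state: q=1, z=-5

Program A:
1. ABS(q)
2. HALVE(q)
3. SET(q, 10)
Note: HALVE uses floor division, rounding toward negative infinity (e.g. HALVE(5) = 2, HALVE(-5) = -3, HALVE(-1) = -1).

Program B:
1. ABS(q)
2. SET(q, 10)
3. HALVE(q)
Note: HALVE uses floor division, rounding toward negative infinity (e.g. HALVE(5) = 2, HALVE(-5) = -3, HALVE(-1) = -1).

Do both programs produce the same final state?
No

Program A final state: q=10, z=-5
Program B final state: q=5, z=-5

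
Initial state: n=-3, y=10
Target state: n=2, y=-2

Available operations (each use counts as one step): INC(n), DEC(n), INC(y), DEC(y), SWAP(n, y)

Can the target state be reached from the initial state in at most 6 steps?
No

The target state cannot be reached within 6 steps.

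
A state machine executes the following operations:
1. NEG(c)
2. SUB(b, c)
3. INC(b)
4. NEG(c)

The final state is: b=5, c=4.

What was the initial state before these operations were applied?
b=0, c=4

Working backwards:
Final state: b=5, c=4
Before step 4 (NEG(c)): b=5, c=-4
Before step 3 (INC(b)): b=4, c=-4
Before step 2 (SUB(b, c)): b=0, c=-4
Before step 1 (NEG(c)): b=0, c=4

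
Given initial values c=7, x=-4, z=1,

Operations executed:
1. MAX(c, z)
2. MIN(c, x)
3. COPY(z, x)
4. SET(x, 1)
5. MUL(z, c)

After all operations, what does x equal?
x = 1

Tracing execution:
Step 1: MAX(c, z) → x = -4
Step 2: MIN(c, x) → x = -4
Step 3: COPY(z, x) → x = -4
Step 4: SET(x, 1) → x = 1
Step 5: MUL(z, c) → x = 1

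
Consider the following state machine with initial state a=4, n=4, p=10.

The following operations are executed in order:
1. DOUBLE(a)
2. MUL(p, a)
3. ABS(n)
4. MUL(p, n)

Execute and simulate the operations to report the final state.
{a: 8, n: 4, p: 320}

Step-by-step execution:
Initial: a=4, n=4, p=10
After step 1 (DOUBLE(a)): a=8, n=4, p=10
After step 2 (MUL(p, a)): a=8, n=4, p=80
After step 3 (ABS(n)): a=8, n=4, p=80
After step 4 (MUL(p, n)): a=8, n=4, p=320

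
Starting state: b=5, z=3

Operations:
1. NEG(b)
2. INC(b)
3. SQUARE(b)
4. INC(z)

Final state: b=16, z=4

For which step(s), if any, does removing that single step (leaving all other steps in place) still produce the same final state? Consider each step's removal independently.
None - removing any single step changes the final result

Testing removal of each single step:
Without step 1: final = b=36, z=4 (different)
Without step 2: final = b=25, z=4 (different)
Without step 3: final = b=-4, z=4 (different)
Without step 4: final = b=16, z=3 (different)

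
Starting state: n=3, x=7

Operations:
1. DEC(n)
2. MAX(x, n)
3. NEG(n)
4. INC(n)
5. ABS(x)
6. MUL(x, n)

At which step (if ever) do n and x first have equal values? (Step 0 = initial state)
Never

n and x never become equal during execution.

Comparing values at each step:
Initial: n=3, x=7
After step 1: n=2, x=7
After step 2: n=2, x=7
After step 3: n=-2, x=7
After step 4: n=-1, x=7
After step 5: n=-1, x=7
After step 6: n=-1, x=-7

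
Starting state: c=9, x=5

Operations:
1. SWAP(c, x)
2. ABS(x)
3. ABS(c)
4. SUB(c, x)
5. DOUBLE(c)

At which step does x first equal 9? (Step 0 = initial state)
Step 1

Tracing x:
Initial: x = 5
After step 1: x = 9 ← first occurrence
After step 2: x = 9
After step 3: x = 9
After step 4: x = 9
After step 5: x = 9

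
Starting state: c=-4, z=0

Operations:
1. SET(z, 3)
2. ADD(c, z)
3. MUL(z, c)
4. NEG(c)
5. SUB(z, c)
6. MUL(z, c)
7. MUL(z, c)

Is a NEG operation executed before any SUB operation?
Yes

First NEG: step 4
First SUB: step 5
Since 4 < 5, NEG comes first.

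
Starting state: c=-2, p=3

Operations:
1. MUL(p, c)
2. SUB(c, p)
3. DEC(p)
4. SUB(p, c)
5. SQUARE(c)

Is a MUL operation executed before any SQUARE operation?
Yes

First MUL: step 1
First SQUARE: step 5
Since 1 < 5, MUL comes first.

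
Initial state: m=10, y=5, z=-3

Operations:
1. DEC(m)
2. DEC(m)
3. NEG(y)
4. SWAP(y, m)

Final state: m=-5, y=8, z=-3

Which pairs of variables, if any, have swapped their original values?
None

Comparing initial and final values:
m: 10 → -5
z: -3 → -3
y: 5 → 8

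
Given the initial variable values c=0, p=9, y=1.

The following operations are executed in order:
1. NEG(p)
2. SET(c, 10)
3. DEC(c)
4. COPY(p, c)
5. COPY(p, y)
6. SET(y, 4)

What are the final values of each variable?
{c: 9, p: 1, y: 4}

Step-by-step execution:
Initial: c=0, p=9, y=1
After step 1 (NEG(p)): c=0, p=-9, y=1
After step 2 (SET(c, 10)): c=10, p=-9, y=1
After step 3 (DEC(c)): c=9, p=-9, y=1
After step 4 (COPY(p, c)): c=9, p=9, y=1
After step 5 (COPY(p, y)): c=9, p=1, y=1
After step 6 (SET(y, 4)): c=9, p=1, y=4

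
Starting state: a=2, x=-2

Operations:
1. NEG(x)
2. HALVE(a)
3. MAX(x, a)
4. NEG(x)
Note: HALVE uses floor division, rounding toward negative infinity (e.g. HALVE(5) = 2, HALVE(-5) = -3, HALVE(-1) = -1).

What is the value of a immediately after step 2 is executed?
a = 1

Tracing a through execution:
Initial: a = 2
After step 1 (NEG(x)): a = 2
After step 2 (HALVE(a)): a = 1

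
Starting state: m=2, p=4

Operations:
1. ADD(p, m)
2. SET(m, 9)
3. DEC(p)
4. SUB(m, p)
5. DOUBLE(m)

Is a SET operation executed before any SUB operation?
Yes

First SET: step 2
First SUB: step 4
Since 2 < 4, SET comes first.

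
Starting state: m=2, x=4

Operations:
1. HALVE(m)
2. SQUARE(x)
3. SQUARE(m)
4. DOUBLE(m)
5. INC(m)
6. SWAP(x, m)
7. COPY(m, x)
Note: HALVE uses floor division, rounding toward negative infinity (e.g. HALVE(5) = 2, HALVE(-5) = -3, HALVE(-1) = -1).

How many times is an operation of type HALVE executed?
1

Counting HALVE operations:
Step 1: HALVE(m) ← HALVE
Total: 1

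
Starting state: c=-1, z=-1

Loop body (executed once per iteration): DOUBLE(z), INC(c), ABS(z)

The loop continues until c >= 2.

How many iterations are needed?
3

Tracing iterations:
Initial: c=-1, z=-1
After iteration 1: c=0, z=2
After iteration 2: c=1, z=4
After iteration 3: c=2, z=8
c >= 2 now holds, so the loop exits after 3 iterations.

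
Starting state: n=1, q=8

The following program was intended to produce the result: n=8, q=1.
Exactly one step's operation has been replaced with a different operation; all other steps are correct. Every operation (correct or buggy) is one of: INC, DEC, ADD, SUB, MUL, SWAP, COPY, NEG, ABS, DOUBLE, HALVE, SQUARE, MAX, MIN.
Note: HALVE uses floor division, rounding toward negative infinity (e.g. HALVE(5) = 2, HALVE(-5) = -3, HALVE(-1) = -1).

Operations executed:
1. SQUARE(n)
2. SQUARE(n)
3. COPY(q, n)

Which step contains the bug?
Step 3

Trace with buggy code:
Initial: n=1, q=8
After step 1: n=1, q=8
After step 2: n=1, q=8
After step 3: n=1, q=1
Actual final n=1, q=1 ≠ expected n=8, q=1.
Step 3 is the only position where a single-operation replacement can produce the expected result.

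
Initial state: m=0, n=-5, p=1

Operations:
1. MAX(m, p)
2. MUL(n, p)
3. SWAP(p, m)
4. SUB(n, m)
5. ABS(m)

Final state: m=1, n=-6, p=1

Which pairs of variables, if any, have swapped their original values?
None

Comparing initial and final values:
n: -5 → -6
m: 0 → 1
p: 1 → 1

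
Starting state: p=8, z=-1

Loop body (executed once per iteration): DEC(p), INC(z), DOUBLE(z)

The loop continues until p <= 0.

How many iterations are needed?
8

Tracing iterations:
Initial: p=8, z=-1
After iteration 1: p=7, z=0
After iteration 2: p=6, z=2
After iteration 3: p=5, z=6
After iteration 4: p=4, z=14
After iteration 5: p=3, z=30
After iteration 6: p=2, z=62
After iteration 7: p=1, z=126
After iteration 8: p=0, z=254
p <= 0 now holds, so the loop exits after 8 iterations.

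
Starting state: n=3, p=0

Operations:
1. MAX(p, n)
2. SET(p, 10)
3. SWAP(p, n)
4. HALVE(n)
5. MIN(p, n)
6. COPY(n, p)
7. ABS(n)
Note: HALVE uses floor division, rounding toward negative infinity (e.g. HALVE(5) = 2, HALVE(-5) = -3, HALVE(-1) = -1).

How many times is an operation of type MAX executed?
1

Counting MAX operations:
Step 1: MAX(p, n) ← MAX
Total: 1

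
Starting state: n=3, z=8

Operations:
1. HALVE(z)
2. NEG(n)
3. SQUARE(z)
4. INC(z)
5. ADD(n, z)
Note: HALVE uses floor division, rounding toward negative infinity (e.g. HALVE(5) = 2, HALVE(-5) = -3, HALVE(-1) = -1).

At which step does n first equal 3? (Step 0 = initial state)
Step 0

Tracing n:
Initial: n = 3 ← first occurrence
After step 1: n = 3
After step 2: n = -3
After step 3: n = -3
After step 4: n = -3
After step 5: n = 14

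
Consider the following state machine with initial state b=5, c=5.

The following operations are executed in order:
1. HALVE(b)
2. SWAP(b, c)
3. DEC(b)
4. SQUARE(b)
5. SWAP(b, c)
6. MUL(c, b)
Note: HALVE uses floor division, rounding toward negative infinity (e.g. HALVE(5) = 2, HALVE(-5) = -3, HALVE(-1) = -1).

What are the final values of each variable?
{b: 2, c: 32}

Step-by-step execution:
Initial: b=5, c=5
After step 1 (HALVE(b)): b=2, c=5
After step 2 (SWAP(b, c)): b=5, c=2
After step 3 (DEC(b)): b=4, c=2
After step 4 (SQUARE(b)): b=16, c=2
After step 5 (SWAP(b, c)): b=2, c=16
After step 6 (MUL(c, b)): b=2, c=32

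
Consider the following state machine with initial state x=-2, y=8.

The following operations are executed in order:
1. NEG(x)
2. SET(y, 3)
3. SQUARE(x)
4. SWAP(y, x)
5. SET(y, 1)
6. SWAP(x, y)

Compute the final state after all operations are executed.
{x: 1, y: 3}

Step-by-step execution:
Initial: x=-2, y=8
After step 1 (NEG(x)): x=2, y=8
After step 2 (SET(y, 3)): x=2, y=3
After step 3 (SQUARE(x)): x=4, y=3
After step 4 (SWAP(y, x)): x=3, y=4
After step 5 (SET(y, 1)): x=3, y=1
After step 6 (SWAP(x, y)): x=1, y=3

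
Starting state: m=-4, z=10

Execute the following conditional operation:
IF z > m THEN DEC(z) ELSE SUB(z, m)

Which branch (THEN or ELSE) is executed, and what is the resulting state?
Branch: THEN, Final state: m=-4, z=9

Evaluating condition: z > m
z = 10, m = -4
Condition is True, so THEN branch executes
After DEC(z): m=-4, z=9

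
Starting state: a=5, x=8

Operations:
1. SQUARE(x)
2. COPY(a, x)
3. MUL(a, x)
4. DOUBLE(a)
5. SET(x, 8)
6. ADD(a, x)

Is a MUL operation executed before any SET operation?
Yes

First MUL: step 3
First SET: step 5
Since 3 < 5, MUL comes first.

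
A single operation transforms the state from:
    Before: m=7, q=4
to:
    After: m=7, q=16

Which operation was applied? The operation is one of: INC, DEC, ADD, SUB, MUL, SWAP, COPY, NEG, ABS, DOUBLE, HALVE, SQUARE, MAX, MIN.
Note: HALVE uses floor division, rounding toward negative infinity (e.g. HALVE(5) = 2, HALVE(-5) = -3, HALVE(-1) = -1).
SQUARE(q)

Analyzing the change:
Before: m=7, q=4
After: m=7, q=16
Variable q changed from 4 to 16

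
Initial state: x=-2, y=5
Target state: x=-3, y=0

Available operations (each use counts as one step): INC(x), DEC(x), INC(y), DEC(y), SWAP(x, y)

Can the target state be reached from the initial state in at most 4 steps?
No

The target state cannot be reached within 4 steps.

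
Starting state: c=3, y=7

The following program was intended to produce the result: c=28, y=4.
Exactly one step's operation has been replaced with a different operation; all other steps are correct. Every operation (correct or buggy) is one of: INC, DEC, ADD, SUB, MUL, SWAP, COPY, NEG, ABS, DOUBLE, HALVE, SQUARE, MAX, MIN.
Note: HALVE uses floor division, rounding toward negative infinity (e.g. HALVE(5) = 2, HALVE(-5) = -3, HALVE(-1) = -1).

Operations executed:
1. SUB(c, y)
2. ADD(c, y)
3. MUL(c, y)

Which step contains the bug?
Step 1

Trace with buggy code:
Initial: c=3, y=7
After step 1: c=-4, y=7
After step 2: c=3, y=7
After step 3: c=21, y=7
Actual final c=21, y=7 ≠ expected c=28, y=4.
Step 1 is the only position where a single-operation replacement can produce the expected result.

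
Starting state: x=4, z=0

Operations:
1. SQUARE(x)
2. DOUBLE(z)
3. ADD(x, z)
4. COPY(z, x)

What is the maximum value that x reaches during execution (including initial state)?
16

Values of x at each step:
Initial: x = 4
After step 1: x = 16 ← maximum
After step 2: x = 16
After step 3: x = 16
After step 4: x = 16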